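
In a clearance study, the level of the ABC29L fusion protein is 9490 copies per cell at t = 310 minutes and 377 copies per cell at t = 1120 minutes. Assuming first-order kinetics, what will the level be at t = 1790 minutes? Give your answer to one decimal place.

26.2 copies per cell

Over Δt = 1120 − 310 = 810 minutes, the level fell by a factor of 9490/377 ≈ 25.172.
n = log₂(25.172) ≈ 4.6538 half-lives, so t½ = 810/4.6538 ≈ 174.05 minutes.
From t = 1120 to t = 1790: 377 × (1/2)^((1790−1120)/174.05) ≈ 26.155 copies per cell.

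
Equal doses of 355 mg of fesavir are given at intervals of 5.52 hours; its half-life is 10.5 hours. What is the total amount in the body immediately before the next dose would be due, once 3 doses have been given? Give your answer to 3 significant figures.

The 3 doses were given 16.56, 11.04, 5.52 hours ago.
Total = 355·(1/2)^(16.56/10.5) + 355·(1/2)^(11.04/10.5) + 355·(1/2)^(5.52/10.5)
      = 118.98 + 171.28 + 246.59 ≈ 536.85 mg.

537 mg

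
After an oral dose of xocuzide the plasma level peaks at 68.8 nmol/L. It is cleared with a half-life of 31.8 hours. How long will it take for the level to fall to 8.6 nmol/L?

8.6/68.8 = 1/8, so 3 half-lives have elapsed.
t = 3 × 31.8 = 95.4 hours.

95.4 hours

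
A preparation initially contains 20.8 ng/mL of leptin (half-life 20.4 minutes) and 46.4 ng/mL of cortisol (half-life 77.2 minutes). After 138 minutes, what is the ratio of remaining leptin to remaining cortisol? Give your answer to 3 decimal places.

0.014

leptin: 20.8 × (1/2)^(138/20.4) = 20.8 × (1/2)^6.7647 ≈ 0.19129 ng/mL.
cortisol: 46.4 × (1/2)^(138/77.2) = 46.4 × (1/2)^1.7876 ≈ 13.44 ng/mL.
Ratio ≈ 0.19129 / 13.44 ≈ 0.014232.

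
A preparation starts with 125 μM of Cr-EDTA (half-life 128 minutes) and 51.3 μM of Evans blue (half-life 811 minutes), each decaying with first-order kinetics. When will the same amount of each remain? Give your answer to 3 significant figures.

Set 125·(1/2)^(t/128) = 51.3·(1/2)^(t/811).
Taking log₂: log₂(125/51.3) = t·(1/128 − 1/811).
log₂(2.4366) = 1.2849; 1/128 − 1/811 = 0.0065795.
t = 1.2849 / 0.0065795 ≈ 195.29 minutes.

195 minutes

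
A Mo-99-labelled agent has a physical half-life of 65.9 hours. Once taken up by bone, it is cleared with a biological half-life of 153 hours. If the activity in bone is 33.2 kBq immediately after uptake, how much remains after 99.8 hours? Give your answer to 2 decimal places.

1/t_eff = 1/t_phys + 1/t_biol = 1/65.9 + 1/153 = 0.02171 per hour.
t_eff = 65.9 × 153 / (65.9 + 153) ≈ 46.061 hours.
Remaining = 33.2 × (1/2)^(99.8/46.061) = 33.2 × (1/2)^2.1667 ≈ 7.3943 kBq.

7.39 kBq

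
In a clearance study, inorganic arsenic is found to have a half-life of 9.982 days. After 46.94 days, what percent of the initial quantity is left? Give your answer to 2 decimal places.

n = 46.94/9.982 ≈ 4.7025 half-lives.
Fraction remaining = (1/2)^4.7025 ≈ 0.038408, i.e. 3.8408%.

3.84%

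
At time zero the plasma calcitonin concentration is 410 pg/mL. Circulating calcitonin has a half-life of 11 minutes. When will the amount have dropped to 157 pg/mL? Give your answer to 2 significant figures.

Fraction remaining = 157/410 ≈ 0.38293.
n = log₂(410/157) = ln(2.6115)/ln 2 ≈ 1.3849 half-lives.
t = n × t½ = 1.3849 × 11 ≈ 15.233 minutes.

15 minutes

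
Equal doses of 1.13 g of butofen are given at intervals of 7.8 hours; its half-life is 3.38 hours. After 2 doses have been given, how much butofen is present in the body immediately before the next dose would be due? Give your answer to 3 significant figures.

The 2 doses were given 15.6, 7.8 hours ago.
Total = 1.13·(1/2)^(15.6/3.38) + 1.13·(1/2)^(7.8/3.38)
      = 0.046101 + 0.22824 ≈ 0.27434 g.

0.274 g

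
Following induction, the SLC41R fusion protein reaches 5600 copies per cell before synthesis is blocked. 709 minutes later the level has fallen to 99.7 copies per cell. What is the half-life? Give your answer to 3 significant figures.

A/A₀ = 99.7/5600 ≈ 0.017804.
n = log₂(56.169) ≈ 5.8117 half-lives elapsed in 709 minutes.
t½ = 709/5.8117 ≈ 122 minutes.

122 minutes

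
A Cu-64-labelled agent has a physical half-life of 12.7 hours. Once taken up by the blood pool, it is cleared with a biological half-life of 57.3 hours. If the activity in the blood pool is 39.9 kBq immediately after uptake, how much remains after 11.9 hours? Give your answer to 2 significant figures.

18 kBq

1/t_eff = 1/t_phys + 1/t_biol = 1/12.7 + 1/57.3 = 0.096192 per hour.
t_eff = 12.7 × 57.3 / (12.7 + 57.3) ≈ 10.396 hours.
Remaining = 39.9 × (1/2)^(11.9/10.396) = 39.9 × (1/2)^1.1447 ≈ 18.046 kBq.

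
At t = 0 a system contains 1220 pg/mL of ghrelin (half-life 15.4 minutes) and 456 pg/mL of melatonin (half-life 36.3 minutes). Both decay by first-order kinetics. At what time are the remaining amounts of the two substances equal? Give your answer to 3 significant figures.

38.0 minutes

Set 1220·(1/2)^(t/15.4) = 456·(1/2)^(t/36.3).
Taking log₂: log₂(1220/456) = t·(1/15.4 − 1/36.3).
log₂(2.6754) = 1.4198; 1/15.4 − 1/36.3 = 0.037387.
t = 1.4198 / 0.037387 ≈ 37.975 minutes.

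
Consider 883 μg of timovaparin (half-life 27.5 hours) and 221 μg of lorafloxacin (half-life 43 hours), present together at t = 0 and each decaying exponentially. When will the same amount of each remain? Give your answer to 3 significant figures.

Set 883·(1/2)^(t/27.5) = 221·(1/2)^(t/43).
Taking log₂: log₂(883/221) = t·(1/27.5 − 1/43).
log₂(3.9955) = 1.9984; 1/27.5 − 1/43 = 0.013108.
t = 1.9984 / 0.013108 ≈ 152.46 hours.

152 hours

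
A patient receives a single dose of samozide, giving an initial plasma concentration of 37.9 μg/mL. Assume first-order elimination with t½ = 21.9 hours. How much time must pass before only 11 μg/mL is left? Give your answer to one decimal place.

39.1 hours

Fraction remaining = 11/37.9 ≈ 0.29024.
n = log₂(37.9/11) = ln(3.4455)/ln 2 ≈ 1.7847 half-lives.
t = n × t½ = 1.7847 × 21.9 ≈ 39.085 hours.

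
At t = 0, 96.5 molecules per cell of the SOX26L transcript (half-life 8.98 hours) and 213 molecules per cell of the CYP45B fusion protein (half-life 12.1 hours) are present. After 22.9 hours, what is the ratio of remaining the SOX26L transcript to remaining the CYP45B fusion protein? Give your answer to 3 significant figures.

SOX26L transcript: 96.5 × (1/2)^(22.9/8.98) = 96.5 × (1/2)^2.5501 ≈ 16.477 molecules per cell.
CYP45B fusion protein: 213 × (1/2)^(22.9/12.1) = 213 × (1/2)^1.8926 ≈ 57.367 molecules per cell.
Ratio ≈ 16.477 / 57.367 ≈ 0.28721.

0.287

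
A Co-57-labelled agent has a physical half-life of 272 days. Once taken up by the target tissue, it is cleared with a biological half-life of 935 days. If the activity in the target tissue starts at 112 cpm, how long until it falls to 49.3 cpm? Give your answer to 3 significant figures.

249 days

1/t_eff = 1/t_phys + 1/t_biol = 1/272 + 1/935 = 0.004746 per day.
t_eff = 272 × 935 / (272 + 935) ≈ 210.7 days.
n = log₂(112/49.3) ≈ 1.1838; t = 1.1838 × 210.7 ≈ 249.44 days.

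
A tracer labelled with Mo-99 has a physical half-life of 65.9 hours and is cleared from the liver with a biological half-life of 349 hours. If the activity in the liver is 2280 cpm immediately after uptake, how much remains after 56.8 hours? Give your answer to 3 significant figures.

1120 cpm

1/t_eff = 1/t_phys + 1/t_biol = 1/65.9 + 1/349 = 0.01804 per hour.
t_eff = 65.9 × 349 / (65.9 + 349) ≈ 55.433 hours.
Remaining = 2280 × (1/2)^(56.8/55.433) = 2280 × (1/2)^1.0247 ≈ 1120.7 cpm.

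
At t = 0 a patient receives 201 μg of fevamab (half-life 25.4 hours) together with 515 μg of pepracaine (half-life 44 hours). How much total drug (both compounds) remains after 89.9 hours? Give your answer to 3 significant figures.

fevamab: 201 × (1/2)^(89.9/25.4) = 201 × (1/2)^3.5394 ≈ 17.288 μg.
pepracaine: 515 × (1/2)^(89.9/44) = 515 × (1/2)^2.0432 ≈ 124.95 μg.
Total = 17.288 + 124.95 ≈ 142.24 μg.

142 μg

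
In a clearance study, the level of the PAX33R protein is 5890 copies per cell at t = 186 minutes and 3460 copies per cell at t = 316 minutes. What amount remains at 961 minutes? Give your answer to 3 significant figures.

247 copies per cell

Over Δt = 316 − 186 = 130 minutes, the level fell by a factor of 5890/3460 ≈ 1.7023.
n = log₂(1.7023) ≈ 0.7675 half-lives, so t½ = 130/0.7675 ≈ 169.38 minutes.
From t = 316 to t = 961: 3460 × (1/2)^((961−316)/169.38) ≈ 247.04 copies per cell.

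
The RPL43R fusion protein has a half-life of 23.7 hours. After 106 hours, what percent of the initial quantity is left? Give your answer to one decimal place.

4.5%

n = 106/23.7 ≈ 4.4726 half-lives.
Fraction remaining = (1/2)^4.4726 ≈ 0.045042, i.e. 4.5042%.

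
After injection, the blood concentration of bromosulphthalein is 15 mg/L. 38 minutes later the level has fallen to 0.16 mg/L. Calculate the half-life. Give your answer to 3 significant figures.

A/A₀ = 0.16/15 ≈ 0.010667.
n = log₂(93.75) ≈ 6.5507 half-lives elapsed in 38 minutes.
t½ = 38/6.5507 ≈ 5.8009 minutes.

5.80 minutes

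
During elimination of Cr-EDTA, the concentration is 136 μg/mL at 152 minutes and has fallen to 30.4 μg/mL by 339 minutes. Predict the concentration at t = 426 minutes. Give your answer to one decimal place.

15.1 μg/mL

Over Δt = 339 − 152 = 187 minutes, the level fell by a factor of 136/30.4 ≈ 4.4737.
n = log₂(4.4737) ≈ 2.1615 half-lives, so t½ = 187/2.1615 ≈ 86.515 minutes.
From t = 339 to t = 426: 30.4 × (1/2)^((426−339)/86.515) ≈ 15.141 μg/mL.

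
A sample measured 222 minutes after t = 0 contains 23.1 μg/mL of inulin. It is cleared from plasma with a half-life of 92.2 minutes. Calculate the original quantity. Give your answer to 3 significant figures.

123 μg/mL

Number of half-lives elapsed: n = 222/92.2 ≈ 2.4078.
A₀ = A × 2^n = 23.1 × 2^2.4078 = 23.1 × 5.3067 ≈ 122.58 μg/mL.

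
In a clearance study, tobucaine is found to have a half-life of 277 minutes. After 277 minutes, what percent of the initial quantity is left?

50%

n = 277/277 ≈ 1 half-life.
Fraction remaining = (1/2)^1 ≈ 0.5, i.e. 50%.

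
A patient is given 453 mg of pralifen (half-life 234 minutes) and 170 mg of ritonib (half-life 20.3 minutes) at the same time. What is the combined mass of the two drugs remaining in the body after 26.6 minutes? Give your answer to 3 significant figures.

487 mg

pralifen: 453 × (1/2)^(26.6/234) = 453 × (1/2)^0.11368 ≈ 418.68 mg.
ritonib: 170 × (1/2)^(26.6/20.3) = 170 × (1/2)^1.3103 ≈ 68.548 mg.
Total = 418.68 + 68.548 ≈ 487.22 mg.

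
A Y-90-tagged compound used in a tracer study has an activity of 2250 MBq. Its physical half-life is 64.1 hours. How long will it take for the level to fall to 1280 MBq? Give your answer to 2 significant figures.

52 hours

Fraction remaining = 1280/2250 ≈ 0.56889.
n = log₂(2250/1280) = ln(1.7578)/ln 2 ≈ 0.81378 half-lives.
t = n × t½ = 0.81378 × 64.1 ≈ 52.163 hours.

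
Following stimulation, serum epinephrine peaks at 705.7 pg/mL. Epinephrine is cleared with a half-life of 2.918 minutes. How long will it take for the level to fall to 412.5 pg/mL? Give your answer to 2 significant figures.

2.3 minutes

Fraction remaining = 412.5/705.7 ≈ 0.58453.
n = log₂(705.7/412.5) = ln(1.7108)/ln 2 ≈ 0.77466 half-lives.
t = n × t½ = 0.77466 × 2.918 ≈ 2.2605 minutes.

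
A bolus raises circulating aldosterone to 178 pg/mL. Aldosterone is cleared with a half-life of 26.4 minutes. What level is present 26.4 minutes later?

89 pg/mL

Elapsed time is 1 half-life (26.4/26.4).
Each half-life halves the amount: 178 × (1/2)^1 = 178/2 = 89 pg/mL.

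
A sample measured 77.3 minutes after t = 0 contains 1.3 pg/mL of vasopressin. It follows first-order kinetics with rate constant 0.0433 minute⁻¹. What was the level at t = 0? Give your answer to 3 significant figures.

t½ = ln 2 / k = 0.69315 / 0.0433 ≈ 16.008 minutes.
Number of half-lives elapsed: n = 77.3/16.008 ≈ 4.8288.
A₀ = A × 2^n = 1.3 × 2^4.8288 = 1.3 × 28.42 ≈ 36.946 pg/mL.

36.9 pg/mL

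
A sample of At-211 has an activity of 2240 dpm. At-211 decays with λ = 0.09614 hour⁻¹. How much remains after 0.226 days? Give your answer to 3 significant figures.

1330 dpm

t½ = ln 2 / λ = 0.69315 / 0.09614 ≈ 7.2098 hours.
Convert the elapsed time: 0.226 days = 5.424 hours.
Number of half-lives: n = 5.424/7.2098 ≈ 0.75231.
Remaining = 2240 × (1/2)^0.75231 = 2240 × 0.59365 ≈ 1329.8 dpm.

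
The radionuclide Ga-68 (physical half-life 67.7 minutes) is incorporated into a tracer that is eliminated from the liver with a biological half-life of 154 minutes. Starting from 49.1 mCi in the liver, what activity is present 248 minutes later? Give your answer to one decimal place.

1/t_eff = 1/t_phys + 1/t_biol = 1/67.7 + 1/154 = 0.021265 per minute.
t_eff = 67.7 × 154 / (67.7 + 154) ≈ 47.027 minutes.
Remaining = 49.1 × (1/2)^(248/47.027) = 49.1 × (1/2)^5.2736 ≈ 1.2693 mCi.

1.3 mCi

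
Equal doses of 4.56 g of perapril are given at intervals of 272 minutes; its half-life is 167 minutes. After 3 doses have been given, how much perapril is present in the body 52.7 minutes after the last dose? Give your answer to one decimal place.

5.2 g

The 3 doses were given 596.7, 324.7, 52.7 minutes ago.
Total = 4.56·(1/2)^(596.7/167) + 4.56·(1/2)^(324.7/167) + 4.56·(1/2)^(52.7/167)
      = 0.38315 + 1.1849 + 3.6641 ≈ 5.2321 g.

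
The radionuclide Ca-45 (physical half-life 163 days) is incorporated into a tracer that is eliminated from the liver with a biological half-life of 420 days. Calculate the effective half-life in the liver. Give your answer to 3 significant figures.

117 days

1/t_eff = 1/t_phys + 1/t_biol = 1/163 + 1/420 = 0.0085159 per day.
t_eff = 163 × 420 / (163 + 420) ≈ 117.43 days.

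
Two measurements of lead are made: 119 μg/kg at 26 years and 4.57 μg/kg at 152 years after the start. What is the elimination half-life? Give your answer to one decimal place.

Over Δt = 152 − 26 = 126 years, the level fell by a factor of 119/4.57 ≈ 26.039.
n = log₂(26.039) ≈ 4.7026 half-lives, so t½ = 126/4.7026 ≈ 26.794 years.

26.8 years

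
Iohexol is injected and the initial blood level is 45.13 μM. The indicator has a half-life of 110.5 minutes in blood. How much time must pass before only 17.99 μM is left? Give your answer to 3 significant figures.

Fraction remaining = 17.99/45.13 ≈ 0.39863.
n = log₂(45.13/17.99) = ln(2.5086)/ln 2 ≈ 1.3269 half-lives.
t = n × t½ = 1.3269 × 110.5 ≈ 146.62 minutes.

147 minutes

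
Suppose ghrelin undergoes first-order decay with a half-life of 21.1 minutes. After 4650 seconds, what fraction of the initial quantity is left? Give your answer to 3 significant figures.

0.0784

4650 seconds = 77.5 minutes.
n = 77.5/21.1 ≈ 3.673 half-lives.
Fraction remaining = (1/2)^3.673 ≈ 0.078401.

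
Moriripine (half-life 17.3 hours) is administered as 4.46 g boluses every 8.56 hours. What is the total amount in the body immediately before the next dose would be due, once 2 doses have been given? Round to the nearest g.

5 g

The 2 doses were given 17.12, 8.56 hours ago.
Total = 4.46·(1/2)^(17.12/17.3) + 4.46·(1/2)^(8.56/17.3)
      = 2.2461 + 3.1651 ≈ 5.4112 g.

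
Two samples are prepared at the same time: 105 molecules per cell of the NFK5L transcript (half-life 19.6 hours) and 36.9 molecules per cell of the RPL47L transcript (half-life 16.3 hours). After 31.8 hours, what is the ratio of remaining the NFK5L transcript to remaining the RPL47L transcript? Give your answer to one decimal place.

3.6

NFK5L transcript: 105 × (1/2)^(31.8/19.6) = 105 × (1/2)^1.6224 ≈ 34.102 molecules per cell.
RPL47L transcript: 36.9 × (1/2)^(31.8/16.3) = 36.9 × (1/2)^1.9509 ≈ 9.5442 molecules per cell.
Ratio ≈ 34.102 / 9.5442 ≈ 3.5731.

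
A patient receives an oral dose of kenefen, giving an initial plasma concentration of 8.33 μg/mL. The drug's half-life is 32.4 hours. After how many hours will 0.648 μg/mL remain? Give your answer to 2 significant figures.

Fraction remaining = 0.648/8.33 ≈ 0.077791.
n = log₂(8.33/0.648) = ln(12.855)/ln 2 ≈ 3.6843 half-lives.
t = n × t½ = 3.6843 × 32.4 ≈ 119.37 hours.

120 hours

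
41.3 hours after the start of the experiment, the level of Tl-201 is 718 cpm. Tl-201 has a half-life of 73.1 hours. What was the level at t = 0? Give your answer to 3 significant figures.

1060 cpm

Number of half-lives elapsed: n = 41.3/73.1 ≈ 0.56498.
A₀ = A × 2^n = 718 × 2^0.56498 = 718 × 1.4794 ≈ 1062.2 cpm.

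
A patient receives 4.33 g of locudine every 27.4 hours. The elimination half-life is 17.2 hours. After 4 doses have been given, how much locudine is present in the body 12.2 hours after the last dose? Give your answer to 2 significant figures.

The 4 doses were given 94.4, 67, 39.6, 12.2 hours ago.
Total = 4.33·(1/2)^(94.4/17.2) + 4.33·(1/2)^(67/17.2) + 4.33·(1/2)^(39.6/17.2) + 4.33·(1/2)^(12.2/17.2)
      = 0.096455 + 0.29099 + 0.87785 + 2.6483 ≈ 3.9136 g.

3.9 g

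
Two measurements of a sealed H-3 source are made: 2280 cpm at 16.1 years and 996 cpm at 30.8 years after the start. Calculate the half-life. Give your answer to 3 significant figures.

Over Δt = 30.8 − 16.1 = 14.7 years, the level fell by a factor of 2280/996 ≈ 2.2892.
n = log₂(2.2892) ≈ 1.1948 half-lives, so t½ = 14.7/1.1948 ≈ 12.303 years.

12.3 years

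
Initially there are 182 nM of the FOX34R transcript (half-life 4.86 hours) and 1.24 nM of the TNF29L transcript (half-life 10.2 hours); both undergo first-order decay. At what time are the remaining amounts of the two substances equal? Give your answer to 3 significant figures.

Set 182·(1/2)^(t/4.86) = 1.24·(1/2)^(t/10.2).
Taking log₂: log₂(182/1.24) = t·(1/4.86 − 1/10.2).
log₂(146.77) = 7.1975; 1/4.86 − 1/10.2 = 0.10772.
t = 7.1975 / 0.10772 ≈ 66.815 hours.

66.8 hours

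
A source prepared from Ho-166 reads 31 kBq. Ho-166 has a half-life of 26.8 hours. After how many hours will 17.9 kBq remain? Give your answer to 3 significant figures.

21.2 hours

Fraction remaining = 17.9/31 ≈ 0.57742.
n = log₂(31/17.9) = ln(1.7318)/ln 2 ≈ 0.79231 half-lives.
t = n × t½ = 0.79231 × 26.8 ≈ 21.234 hours.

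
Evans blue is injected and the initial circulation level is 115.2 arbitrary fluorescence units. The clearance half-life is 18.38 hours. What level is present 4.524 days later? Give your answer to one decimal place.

Convert the elapsed time: 4.524 days = 108.576 hours.
Number of half-lives: n = 108.576/18.38 ≈ 5.9073.
Remaining = 115.2 × (1/2)^5.9073 = 115.2 × 0.016662 ≈ 1.9195 arbitrary fluorescence units.

1.9 arbitrary fluorescence units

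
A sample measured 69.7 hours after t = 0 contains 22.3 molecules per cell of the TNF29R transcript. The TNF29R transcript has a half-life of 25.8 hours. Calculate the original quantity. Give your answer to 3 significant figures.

145 molecules per cell

Number of half-lives elapsed: n = 69.7/25.8 ≈ 2.7016.
A₀ = A × 2^n = 22.3 × 2^2.7016 = 22.3 × 6.505 ≈ 145.06 molecules per cell.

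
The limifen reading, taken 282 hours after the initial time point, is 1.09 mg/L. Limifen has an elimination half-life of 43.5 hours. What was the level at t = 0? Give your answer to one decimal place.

97.5 mg/L

Number of half-lives elapsed: n = 282/43.5 ≈ 6.4828.
A₀ = A × 2^n = 1.09 × 2^6.4828 = 1.09 × 89.434 ≈ 97.484 mg/L.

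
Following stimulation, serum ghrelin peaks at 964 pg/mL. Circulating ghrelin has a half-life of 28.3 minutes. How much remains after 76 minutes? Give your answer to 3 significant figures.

150 pg/mL

Number of half-lives: n = 76/28.3 ≈ 2.6855.
Remaining = 964 × (1/2)^2.6855 = 964 × 0.15545 ≈ 149.85 pg/mL.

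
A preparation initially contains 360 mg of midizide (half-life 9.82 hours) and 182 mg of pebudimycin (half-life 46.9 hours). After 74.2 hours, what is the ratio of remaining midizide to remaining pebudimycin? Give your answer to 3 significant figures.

0.0315

midizide: 360 × (1/2)^(74.2/9.82) = 360 × (1/2)^7.556 ≈ 1.913 mg.
pebudimycin: 182 × (1/2)^(74.2/46.9) = 182 × (1/2)^1.5821 ≈ 60.788 mg.
Ratio ≈ 1.913 / 60.788 ≈ 0.03147.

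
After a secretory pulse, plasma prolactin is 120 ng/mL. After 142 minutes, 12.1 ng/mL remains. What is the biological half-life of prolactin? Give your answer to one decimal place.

42.9 minutes

A/A₀ = 12.1/120 ≈ 0.10083.
n = log₂(9.9174) ≈ 3.31 half-lives elapsed in 142 minutes.
t½ = 142/3.31 ≈ 42.901 minutes.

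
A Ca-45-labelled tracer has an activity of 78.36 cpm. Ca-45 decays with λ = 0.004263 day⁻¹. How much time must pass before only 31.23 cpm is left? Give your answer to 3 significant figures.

t½ = ln 2 / λ = 0.69315 / 0.004263 ≈ 162.6 days.
Fraction remaining = 31.23/78.36 ≈ 0.39855.
n = log₂(78.36/31.23) = ln(2.5091)/ln 2 ≈ 1.3272 half-lives.
t = n × t½ = 1.3272 × 162.6 ≈ 215.8 days.

216 days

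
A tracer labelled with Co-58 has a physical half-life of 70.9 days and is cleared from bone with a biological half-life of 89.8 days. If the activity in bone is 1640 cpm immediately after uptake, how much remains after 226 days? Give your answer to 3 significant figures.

1/t_eff = 1/t_phys + 1/t_biol = 1/70.9 + 1/89.8 = 0.02524 per day.
t_eff = 70.9 × 89.8 / (70.9 + 89.8) ≈ 39.619 days.
Remaining = 1640 × (1/2)^(226/39.619) = 1640 × (1/2)^5.7043 ≈ 31.454 cpm.

31.5 cpm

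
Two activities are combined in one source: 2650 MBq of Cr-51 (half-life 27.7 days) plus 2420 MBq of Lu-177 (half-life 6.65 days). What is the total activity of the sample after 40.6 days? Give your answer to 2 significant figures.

Cr-51: 2650 × (1/2)^(40.6/27.7) = 2650 × (1/2)^1.4657 ≈ 959.46 MBq.
Lu-177: 2420 × (1/2)^(40.6/6.65) = 2420 × (1/2)^6.1053 ≈ 35.152 MBq.
Total = 959.46 + 35.152 ≈ 994.61 MBq.

990 MBq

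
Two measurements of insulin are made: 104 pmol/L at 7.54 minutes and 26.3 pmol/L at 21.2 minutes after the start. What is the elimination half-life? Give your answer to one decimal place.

6.9 minutes

Over Δt = 21.2 − 7.54 = 13.66 minutes, the level fell by a factor of 104/26.3 ≈ 3.9544.
n = log₂(3.9544) ≈ 1.9834 half-lives, so t½ = 13.66/1.9834 ≈ 6.887 minutes.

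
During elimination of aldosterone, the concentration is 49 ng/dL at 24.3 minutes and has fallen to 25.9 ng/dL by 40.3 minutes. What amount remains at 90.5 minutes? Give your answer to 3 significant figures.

3.50 ng/dL

Over Δt = 40.3 − 24.3 = 16 minutes, the level fell by a factor of 49/25.9 ≈ 1.8919.
n = log₂(1.8919) ≈ 0.91983 half-lives, so t½ = 16/0.91983 ≈ 17.395 minutes.
From t = 40.3 to t = 90.5: 25.9 × (1/2)^((90.5−40.3)/17.395) ≈ 3.5038 ng/dL.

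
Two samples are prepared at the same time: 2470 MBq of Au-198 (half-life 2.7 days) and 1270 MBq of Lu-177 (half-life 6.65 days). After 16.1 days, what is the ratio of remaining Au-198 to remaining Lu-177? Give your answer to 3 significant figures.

Au-198: 2470 × (1/2)^(16.1/2.7) = 2470 × (1/2)^5.963 ≈ 39.597 MBq.
Lu-177: 1270 × (1/2)^(16.1/6.65) = 1270 × (1/2)^2.4211 ≈ 237.13 MBq.
Ratio ≈ 39.597 / 237.13 ≈ 0.16698.

0.167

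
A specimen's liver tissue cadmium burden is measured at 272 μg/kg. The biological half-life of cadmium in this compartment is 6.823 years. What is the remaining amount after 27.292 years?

17 μg/kg

Elapsed time is 4 half-lives (27.292/6.823).
Each half-life halves the amount: 272 × (1/2)^4 = 272/16 = 17 μg/kg.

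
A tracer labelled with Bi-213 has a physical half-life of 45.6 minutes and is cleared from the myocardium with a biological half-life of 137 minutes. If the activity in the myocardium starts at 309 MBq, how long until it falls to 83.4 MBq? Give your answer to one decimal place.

1/t_eff = 1/t_phys + 1/t_biol = 1/45.6 + 1/137 = 0.029229 per minute.
t_eff = 45.6 × 137 / (45.6 + 137) ≈ 34.212 minutes.
n = log₂(309/83.4) ≈ 1.8895; t = 1.8895 × 34.212 ≈ 64.644 minutes.

64.6 minutes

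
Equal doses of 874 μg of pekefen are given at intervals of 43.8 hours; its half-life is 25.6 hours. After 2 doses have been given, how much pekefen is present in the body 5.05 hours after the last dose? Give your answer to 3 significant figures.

The 2 doses were given 48.85, 5.05 hours ago.
Total = 874·(1/2)^(48.85/25.6) + 874·(1/2)^(5.05/25.6)
      = 232.85 + 762.3 ≈ 995.16 μg.

995 μg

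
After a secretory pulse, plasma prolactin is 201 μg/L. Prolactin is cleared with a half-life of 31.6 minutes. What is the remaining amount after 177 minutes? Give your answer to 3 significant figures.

4.14 μg/L

Number of half-lives: n = 177/31.6 ≈ 5.6013.
Remaining = 201 × (1/2)^5.6013 = 201 × 0.020599 ≈ 4.1404 μg/L.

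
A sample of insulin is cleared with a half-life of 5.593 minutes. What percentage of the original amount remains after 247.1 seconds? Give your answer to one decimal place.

247.1 seconds = 4.11833 minutes.
n = 4.11833/5.593 ≈ 0.73634 half-lives.
Fraction remaining = (1/2)^0.73634 ≈ 0.60026, i.e. 60.026%.

60.0%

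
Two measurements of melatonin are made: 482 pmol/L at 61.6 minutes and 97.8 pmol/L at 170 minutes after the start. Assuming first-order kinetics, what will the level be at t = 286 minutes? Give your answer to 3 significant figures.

17.7 pmol/L

Over Δt = 170 − 61.6 = 108.4 minutes, the level fell by a factor of 482/97.8 ≈ 4.9284.
n = log₂(4.9284) ≈ 2.3011 half-lives, so t½ = 108.4/2.3011 ≈ 47.107 minutes.
From t = 170 to t = 286: 97.8 × (1/2)^((286−170)/47.107) ≈ 17.745 pmol/L.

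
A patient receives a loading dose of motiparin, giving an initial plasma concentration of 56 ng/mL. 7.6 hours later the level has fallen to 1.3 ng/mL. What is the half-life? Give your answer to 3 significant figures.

A/A₀ = 1.3/56 ≈ 0.023214.
n = log₂(43.077) ≈ 5.4288 half-lives elapsed in 7.6 hours.
t½ = 7.6/5.4288 ≈ 1.3999 hours.

1.40 hours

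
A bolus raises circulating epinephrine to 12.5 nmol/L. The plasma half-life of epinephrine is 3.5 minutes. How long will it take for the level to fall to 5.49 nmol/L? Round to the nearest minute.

4 minutes

Fraction remaining = 5.49/12.5 ≈ 0.4392.
n = log₂(12.5/5.49) = ln(2.2769)/ln 2 ≈ 1.1871 half-lives.
t = n × t½ = 1.1871 × 3.5 ≈ 4.1547 minutes.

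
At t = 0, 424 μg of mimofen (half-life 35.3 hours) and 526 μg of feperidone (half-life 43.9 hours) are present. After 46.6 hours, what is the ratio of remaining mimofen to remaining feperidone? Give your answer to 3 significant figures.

0.674

mimofen: 424 × (1/2)^(46.6/35.3) = 424 × (1/2)^1.3201 ≈ 169.81 μg.
feperidone: 526 × (1/2)^(46.6/43.9) = 526 × (1/2)^1.0615 ≈ 252.02 μg.
Ratio ≈ 169.81 / 252.02 ≈ 0.6738.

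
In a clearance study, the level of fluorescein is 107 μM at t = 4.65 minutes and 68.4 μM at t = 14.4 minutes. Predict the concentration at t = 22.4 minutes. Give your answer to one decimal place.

Over Δt = 14.4 − 4.65 = 9.75 minutes, the level fell by a factor of 107/68.4 ≈ 1.5643.
n = log₂(1.5643) ≈ 0.64554 half-lives, so t½ = 9.75/0.64554 ≈ 15.104 minutes.
From t = 14.4 to t = 22.4: 68.4 × (1/2)^((22.4−14.4)/15.104) ≈ 47.381 μM.

47.4 μM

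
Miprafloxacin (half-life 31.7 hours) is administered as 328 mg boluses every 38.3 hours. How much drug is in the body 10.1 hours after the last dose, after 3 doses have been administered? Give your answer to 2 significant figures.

The 3 doses were given 86.7, 48.4, 10.1 hours ago.
Total = 328·(1/2)^(86.7/31.7) + 328·(1/2)^(48.4/31.7) + 328·(1/2)^(10.1/31.7)
      = 49.267 + 113.83 + 263 ≈ 426.1 mg.

430 mg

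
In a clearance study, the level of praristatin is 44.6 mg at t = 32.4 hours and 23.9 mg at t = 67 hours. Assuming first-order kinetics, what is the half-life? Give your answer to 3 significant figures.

Over Δt = 67 − 32.4 = 34.6 hours, the level fell by a factor of 44.6/23.9 ≈ 1.8661.
n = log₂(1.8661) ≈ 0.90003 half-lives, so t½ = 34.6/0.90003 ≈ 38.443 hours.

38.4 hours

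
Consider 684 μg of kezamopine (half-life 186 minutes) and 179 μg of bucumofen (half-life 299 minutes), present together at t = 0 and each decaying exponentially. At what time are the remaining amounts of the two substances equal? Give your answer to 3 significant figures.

952 minutes

Set 684·(1/2)^(t/186) = 179·(1/2)^(t/299).
Taking log₂: log₂(684/179) = t·(1/186 − 1/299).
log₂(3.8212) = 1.934; 1/186 − 1/299 = 0.0020319.
t = 1.934 / 0.0020319 ≈ 951.85 minutes.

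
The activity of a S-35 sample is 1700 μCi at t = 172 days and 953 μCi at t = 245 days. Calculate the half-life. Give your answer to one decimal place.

87.4 days

Over Δt = 245 − 172 = 73 days, the level fell by a factor of 1700/953 ≈ 1.7838.
n = log₂(1.7838) ≈ 0.83499 half-lives, so t½ = 73/0.83499 ≈ 87.427 days.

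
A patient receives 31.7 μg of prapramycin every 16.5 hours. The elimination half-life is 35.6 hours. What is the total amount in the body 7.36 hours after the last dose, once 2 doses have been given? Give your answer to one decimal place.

47.4 μg

The 2 doses were given 23.86, 7.36 hours ago.
Total = 31.7·(1/2)^(23.86/35.6) + 31.7·(1/2)^(7.36/35.6)
      = 19.921 + 27.468 ≈ 47.388 μg.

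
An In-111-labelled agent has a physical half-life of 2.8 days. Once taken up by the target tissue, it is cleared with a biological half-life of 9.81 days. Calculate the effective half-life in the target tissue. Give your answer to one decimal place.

2.2 days

1/t_eff = 1/t_phys + 1/t_biol = 1/2.8 + 1/9.81 = 0.45908 per day.
t_eff = 2.8 × 9.81 / (2.8 + 9.81) ≈ 2.1783 days.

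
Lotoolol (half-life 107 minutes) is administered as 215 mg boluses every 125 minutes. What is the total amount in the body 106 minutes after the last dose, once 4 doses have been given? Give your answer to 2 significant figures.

The 4 doses were given 481, 356, 231, 106 minutes ago.
Total = 215·(1/2)^(481/107) + 215·(1/2)^(356/107) + 215·(1/2)^(231/107) + 215·(1/2)^(106/107)
      = 9.5326 + 21.423 + 48.145 + 108.2 ≈ 187.3 mg.

190 mg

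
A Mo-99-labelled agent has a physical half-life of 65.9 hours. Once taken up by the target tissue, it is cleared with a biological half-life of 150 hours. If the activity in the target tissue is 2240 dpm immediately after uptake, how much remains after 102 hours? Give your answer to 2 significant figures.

480 dpm

1/t_eff = 1/t_phys + 1/t_biol = 1/65.9 + 1/150 = 0.021841 per hour.
t_eff = 65.9 × 150 / (65.9 + 150) ≈ 45.785 hours.
Remaining = 2240 × (1/2)^(102/45.785) = 2240 × (1/2)^2.2278 ≈ 478.2 dpm.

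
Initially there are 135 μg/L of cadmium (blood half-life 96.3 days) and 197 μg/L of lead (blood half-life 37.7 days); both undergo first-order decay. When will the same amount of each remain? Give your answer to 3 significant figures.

Set 135·(1/2)^(t/96.3) = 197·(1/2)^(t/37.7).
Taking log₂: log₂(135/197) = t·(1/96.3 − 1/37.7).
log₂(0.68528) = -0.54524; 1/96.3 − 1/37.7 = -0.016141.
t = -0.54524 / -0.016141 ≈ 33.78 days.

33.8 days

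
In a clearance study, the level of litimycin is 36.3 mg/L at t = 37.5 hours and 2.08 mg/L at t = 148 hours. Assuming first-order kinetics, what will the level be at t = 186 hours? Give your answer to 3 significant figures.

0.778 mg/L

Over Δt = 148 − 37.5 = 110.5 hours, the level fell by a factor of 36.3/2.08 ≈ 17.452.
n = log₂(17.452) ≈ 4.1253 half-lives, so t½ = 110.5/4.1253 ≈ 26.786 hours.
From t = 148 to t = 186: 2.08 × (1/2)^((186−148)/26.786) ≈ 0.77804 mg/L.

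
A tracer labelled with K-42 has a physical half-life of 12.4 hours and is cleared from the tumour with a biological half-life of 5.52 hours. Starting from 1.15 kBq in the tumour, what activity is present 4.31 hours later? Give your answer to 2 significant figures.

1/t_eff = 1/t_phys + 1/t_biol = 1/12.4 + 1/5.52 = 0.2618 per hour.
t_eff = 12.4 × 5.52 / (12.4 + 5.52) ≈ 3.8196 hours.
Remaining = 1.15 × (1/2)^(4.31/3.8196) = 1.15 × (1/2)^1.1284 ≈ 0.52604 kBq.

0.53 kBq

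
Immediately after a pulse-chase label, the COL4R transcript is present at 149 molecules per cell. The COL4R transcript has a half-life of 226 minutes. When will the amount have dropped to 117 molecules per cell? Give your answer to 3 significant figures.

78.8 minutes

Fraction remaining = 117/149 ≈ 0.78523.
n = log₂(149/117) = ln(1.2735)/ln 2 ≈ 0.3488 half-lives.
t = n × t½ = 0.3488 × 226 ≈ 78.83 minutes.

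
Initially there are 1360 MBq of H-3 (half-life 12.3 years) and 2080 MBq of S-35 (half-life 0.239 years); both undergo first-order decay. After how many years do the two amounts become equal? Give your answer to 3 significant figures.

Set 1360·(1/2)^(t/12.3) = 2080·(1/2)^(t/0.239).
Taking log₂: log₂(1360/2080) = t·(1/12.3 − 1/0.239).
log₂(0.65385) = -0.61298; 1/12.3 − 1/0.239 = -4.1028.
t = -0.61298 / -4.1028 ≈ 0.1494 years.

0.149 years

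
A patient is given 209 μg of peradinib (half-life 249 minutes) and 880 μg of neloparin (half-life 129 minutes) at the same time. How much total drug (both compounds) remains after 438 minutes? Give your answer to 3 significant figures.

145 μg

peradinib: 209 × (1/2)^(438/249) = 209 × (1/2)^1.759 ≈ 61.748 μg.
neloparin: 880 × (1/2)^(438/129) = 880 × (1/2)^3.3953 ≈ 83.634 μg.
Total = 61.748 + 83.634 ≈ 145.38 μg.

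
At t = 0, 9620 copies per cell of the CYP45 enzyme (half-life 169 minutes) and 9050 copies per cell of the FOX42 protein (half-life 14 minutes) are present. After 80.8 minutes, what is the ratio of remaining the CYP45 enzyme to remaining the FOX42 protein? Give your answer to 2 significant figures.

CYP45 enzyme: 9620 × (1/2)^(80.8/169) = 9620 × (1/2)^0.47811 ≈ 6906.4 copies per cell.
FOX42 protein: 9050 × (1/2)^(80.8/14) = 9050 × (1/2)^5.7714 ≈ 165.68 copies per cell.
Ratio ≈ 6906.4 / 165.68 ≈ 41.685.

42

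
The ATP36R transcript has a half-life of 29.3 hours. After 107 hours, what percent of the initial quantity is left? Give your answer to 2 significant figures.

8.0%

n = 107/29.3 ≈ 3.6519 half-lives.
Fraction remaining = (1/2)^3.6519 ≈ 0.079556, i.e. 7.9556%.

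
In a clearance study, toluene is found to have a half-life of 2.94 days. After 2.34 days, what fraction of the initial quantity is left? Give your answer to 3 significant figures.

n = 2.34/2.94 ≈ 0.79592 half-lives.
Fraction remaining = (1/2)^0.79592 ≈ 0.57598.

0.576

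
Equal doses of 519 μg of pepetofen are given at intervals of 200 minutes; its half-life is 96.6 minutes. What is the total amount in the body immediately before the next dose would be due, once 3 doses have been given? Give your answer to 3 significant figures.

160 μg

The 3 doses were given 600, 400, 200 minutes ago.
Total = 519·(1/2)^(600/96.6) + 519·(1/2)^(400/96.6) + 519·(1/2)^(200/96.6)
      = 7.0051 + 29.422 + 123.57 ≈ 160 μg.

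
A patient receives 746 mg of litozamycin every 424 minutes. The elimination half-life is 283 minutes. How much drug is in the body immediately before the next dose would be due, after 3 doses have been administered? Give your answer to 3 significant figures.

391 mg

The 3 doses were given 1272, 848, 424 minutes ago.
Total = 746·(1/2)^(1272/283) + 746·(1/2)^(848/283) + 746·(1/2)^(424/283)
      = 33.09 + 93.479 + 264.07 ≈ 390.64 mg.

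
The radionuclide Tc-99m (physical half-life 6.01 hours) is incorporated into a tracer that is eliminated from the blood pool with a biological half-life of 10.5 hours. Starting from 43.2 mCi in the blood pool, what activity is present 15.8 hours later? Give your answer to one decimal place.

2.5 mCi

1/t_eff = 1/t_phys + 1/t_biol = 1/6.01 + 1/10.5 = 0.26163 per hour.
t_eff = 6.01 × 10.5 / (6.01 + 10.5) ≈ 3.8222 hours.
Remaining = 43.2 × (1/2)^(15.8/3.8222) = 43.2 × (1/2)^4.1337 ≈ 2.461 mCi.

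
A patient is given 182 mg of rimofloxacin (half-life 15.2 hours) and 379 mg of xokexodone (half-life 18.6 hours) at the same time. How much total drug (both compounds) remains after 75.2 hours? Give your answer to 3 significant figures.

28.9 mg

rimofloxacin: 182 × (1/2)^(75.2/15.2) = 182 × (1/2)^4.9474 ≈ 5.8988 mg.
xokexodone: 379 × (1/2)^(75.2/18.6) = 379 × (1/2)^4.043 ≈ 22.992 mg.
Total = 5.8988 + 22.992 ≈ 28.891 mg.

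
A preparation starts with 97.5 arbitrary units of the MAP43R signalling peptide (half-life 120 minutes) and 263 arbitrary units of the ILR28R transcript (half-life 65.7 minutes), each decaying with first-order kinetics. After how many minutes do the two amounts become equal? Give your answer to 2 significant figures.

Set 97.5·(1/2)^(t/120) = 263·(1/2)^(t/65.7).
Taking log₂: log₂(97.5/263) = t·(1/120 − 1/65.7).
log₂(0.37072) = -1.4316; 1/120 − 1/65.7 = -0.0068874.
t = -1.4316 / -0.0068874 ≈ 207.86 minutes.

210 minutes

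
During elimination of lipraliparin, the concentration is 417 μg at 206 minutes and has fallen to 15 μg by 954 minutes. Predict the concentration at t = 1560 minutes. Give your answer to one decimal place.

1.0 μg

Over Δt = 954 − 206 = 748 minutes, the level fell by a factor of 417/15 ≈ 27.8.
n = log₂(27.8) ≈ 4.797 half-lives, so t½ = 748/4.797 ≈ 155.93 minutes.
From t = 954 to t = 1560: 15 × (1/2)^((1560−954)/155.93) ≈ 1.0143 μg.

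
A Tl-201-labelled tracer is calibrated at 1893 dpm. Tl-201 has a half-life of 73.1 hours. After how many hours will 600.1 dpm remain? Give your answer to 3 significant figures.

Fraction remaining = 600.1/1893 ≈ 0.31701.
n = log₂(1893/600.1) = ln(3.1545)/ln 2 ≈ 1.6574 half-lives.
t = n × t½ = 1.6574 × 73.1 ≈ 121.16 hours.

121 hours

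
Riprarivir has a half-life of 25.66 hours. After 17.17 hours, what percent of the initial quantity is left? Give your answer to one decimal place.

62.9%

n = 17.17/25.66 ≈ 0.66913 half-lives.
Fraction remaining = (1/2)^0.66913 ≈ 0.62888, i.e. 62.888%.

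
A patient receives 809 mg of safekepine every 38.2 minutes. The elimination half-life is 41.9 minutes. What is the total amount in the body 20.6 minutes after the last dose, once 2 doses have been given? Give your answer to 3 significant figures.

The 2 doses were given 58.8, 20.6 minutes ago.
Total = 809·(1/2)^(58.8/41.9) + 809·(1/2)^(20.6/41.9)
      = 305.84 + 575.37 ≈ 881.22 mg.

881 mg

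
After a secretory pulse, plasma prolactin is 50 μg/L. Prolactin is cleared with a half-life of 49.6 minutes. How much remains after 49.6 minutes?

25 μg/L

Elapsed time is 1 half-life (49.6/49.6).
Each half-life halves the amount: 50 × (1/2)^1 = 50/2 = 25 μg/L.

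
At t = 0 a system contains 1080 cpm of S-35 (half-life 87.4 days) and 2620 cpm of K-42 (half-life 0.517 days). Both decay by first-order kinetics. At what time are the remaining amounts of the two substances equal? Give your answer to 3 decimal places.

Set 1080·(1/2)^(t/87.4) = 2620·(1/2)^(t/0.517).
Taking log₂: log₂(1080/2620) = t·(1/87.4 − 1/0.517).
log₂(0.41221) = -1.2785; 1/87.4 − 1/0.517 = -1.9228.
t = -1.2785 / -1.9228 ≈ 0.66494 days.

0.665 days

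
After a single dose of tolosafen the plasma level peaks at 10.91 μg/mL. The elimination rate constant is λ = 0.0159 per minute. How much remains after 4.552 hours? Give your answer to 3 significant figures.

0.142 μg/mL

t½ = ln 2 / λ = 0.69315 / 0.0159 ≈ 43.594 minutes.
Convert the elapsed time: 4.552 hours = 273.12 minutes.
Number of half-lives: n = 273.12/43.594 ≈ 6.2651.
Remaining = 10.91 × (1/2)^6.2651 = 10.91 × 0.013003 ≈ 0.14186 μg/mL.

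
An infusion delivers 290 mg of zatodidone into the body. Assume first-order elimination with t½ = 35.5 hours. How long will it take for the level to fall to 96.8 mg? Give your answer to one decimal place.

56.2 hours

Fraction remaining = 96.8/290 ≈ 0.33379.
n = log₂(290/96.8) = ln(2.9959)/ln 2 ≈ 1.583 half-lives.
t = n × t½ = 1.583 × 35.5 ≈ 56.196 hours.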